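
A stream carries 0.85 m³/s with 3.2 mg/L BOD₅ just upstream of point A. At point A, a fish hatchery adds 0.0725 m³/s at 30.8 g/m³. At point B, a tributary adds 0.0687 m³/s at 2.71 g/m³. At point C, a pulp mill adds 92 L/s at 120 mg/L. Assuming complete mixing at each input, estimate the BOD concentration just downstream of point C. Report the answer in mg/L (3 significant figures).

14.9 mg/L

After input A: C = (0.85·3.2 + 0.0725·30.8) / 0.9225 = 5.369 mg/L.
After input B: C = (0.9225·5.369 + 0.0687·2.71) / 0.9912 = 5.185 mg/L.
92 L/s = 0.092 m³/s.
After input C: C = (0.9912·5.185 + 0.092·120) / 1.083 = 14.94 mg/L.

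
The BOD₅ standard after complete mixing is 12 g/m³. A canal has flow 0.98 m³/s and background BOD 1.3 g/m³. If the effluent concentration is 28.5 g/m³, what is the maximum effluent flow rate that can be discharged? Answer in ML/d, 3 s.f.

Mass balance at complete mixing: C_std·(Q_w + Q_r) = Q_w·C_e + Q_r·C_b.
Rearranging, Q_w = Q_r·(C_std − C_b)/(C_e − C_std) = 0.98·(12 − 1.3) / (28.5 − 12) = 0.6355 m³/s.
= 54.91 ML/d.

54.9 ML/d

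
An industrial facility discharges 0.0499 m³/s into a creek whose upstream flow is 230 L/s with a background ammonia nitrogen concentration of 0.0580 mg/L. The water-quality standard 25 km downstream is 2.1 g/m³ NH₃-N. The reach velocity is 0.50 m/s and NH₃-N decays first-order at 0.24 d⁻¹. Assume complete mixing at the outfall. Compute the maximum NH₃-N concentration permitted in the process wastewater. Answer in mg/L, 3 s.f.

13.3 mg/L

230 L/s = 0.23 m³/s.
Travel time to the compliance point: t = 2.5e+04/0.50 = 5e+04 s = 0.5787 d; decay factor exp(−0.24·0.5787) = 0.8703.
So the concentration just after mixing may be at most 2.1/0.8703 = 2.413 mg/L.
Mass balance: 2.413·0.2799 = 0.0499·Cₑ + 0.23·0.058.
Cₑ = (0.6754 − 0.01334) / 0.0499 = 13.27 mg/L.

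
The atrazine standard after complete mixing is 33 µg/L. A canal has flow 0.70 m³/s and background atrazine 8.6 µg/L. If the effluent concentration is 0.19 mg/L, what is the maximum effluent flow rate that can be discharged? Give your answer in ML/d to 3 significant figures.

8.6 µg/L = 0.0086 mg/L.
33 µg/L = 0.033 mg/L.
Mass balance at complete mixing: C_std·(Q_w + Q_r) = Q_w·C_e + Q_r·C_b.
Rearranging, Q_w = Q_r·(C_std − C_b)/(C_e − C_std) = 0.70·(0.033 − 0.0086) / (0.19 − 0.033) = 0.1088 m³/s.
= 9.399 ML/d.

9.40 ML/d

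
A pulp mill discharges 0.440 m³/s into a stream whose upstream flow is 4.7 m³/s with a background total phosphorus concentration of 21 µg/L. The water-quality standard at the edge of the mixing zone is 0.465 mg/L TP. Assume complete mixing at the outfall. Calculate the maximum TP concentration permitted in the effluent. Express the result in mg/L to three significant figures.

21 µg/L = 0.021 mg/L.
Mass balance: 0.465·5.14 = 0.44·Cₑ + 4.7·0.021.
Cₑ = (2.39 − 0.0987) / 0.44 = 5.208 mg/L.

5.21 mg/L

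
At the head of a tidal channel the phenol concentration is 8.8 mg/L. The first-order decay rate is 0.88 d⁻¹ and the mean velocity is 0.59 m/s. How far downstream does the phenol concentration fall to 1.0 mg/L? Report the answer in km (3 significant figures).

126 km

From C = C₀·e^(−kt), t = ln(C₀/C)/k = ln(8.8/1.0)/0.88 = 2.175/0.88 = 2.471 d.
Distance = v·t = 0.59 m/s × 2.135e+05 s = 1.26e+05 m = 126 km.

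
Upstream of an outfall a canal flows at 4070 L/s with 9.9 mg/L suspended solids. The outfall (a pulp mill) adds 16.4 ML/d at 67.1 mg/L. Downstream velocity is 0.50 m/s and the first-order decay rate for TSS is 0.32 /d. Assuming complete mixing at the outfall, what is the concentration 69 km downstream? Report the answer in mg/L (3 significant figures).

7.47 mg/L

16.4 ML/d = 0.1898 m³/s.
4070 L/s = 4.07 m³/s.
After complete mixing, C₀ = (0.1898·67.1 + 4.07·9.9) / 4.26 = 12.45 mg/L.
Travel time t = 6.9e+04 m / 0.50 m/s = 1.38e+05 s = 1.597 d.
C = 12.45·exp(−0.32·1.597) = 12.45·0.5998 = 7.467 mg/L.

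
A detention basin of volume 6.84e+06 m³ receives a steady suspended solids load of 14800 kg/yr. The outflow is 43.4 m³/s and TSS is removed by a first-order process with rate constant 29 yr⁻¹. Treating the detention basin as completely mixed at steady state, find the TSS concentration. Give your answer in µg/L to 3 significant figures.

Outflow Q = 43.4 m³/s × 3.156e+07 s/yr = 1.37e+09 m³/yr.
Steady-state CSTR mass balance: W = Q·C + k·V·C, so C = W/(Q + kV).
Q + kV = 1.37e+09 + 29·6.84e+06 = 1.568e+09 m³/yr.
C = 14800/1.568e+09 = 9.439e-06 kg/m³ = 0.009439 mg/L = 9.439 µg/L.

9.44 µg/L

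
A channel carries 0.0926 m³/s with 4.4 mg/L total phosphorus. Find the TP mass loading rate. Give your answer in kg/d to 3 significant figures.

Mass flux = Q·C = 0.0926 m³/s × 4.4 g/m³ = 0.4074 g/s.
= 0.4074 g/s × 86.4 = 35.2 kg/d.

35.2 kg/d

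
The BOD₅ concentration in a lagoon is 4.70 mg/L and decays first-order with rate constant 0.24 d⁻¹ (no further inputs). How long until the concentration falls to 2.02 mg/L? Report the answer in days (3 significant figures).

t = ln(C₀/C)/k = ln(4.70/2.02)/0.24 = 0.8445/0.24 = 3.519 d.

3.52 d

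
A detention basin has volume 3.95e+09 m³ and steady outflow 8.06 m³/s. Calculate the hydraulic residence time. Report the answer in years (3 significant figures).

Q = 8.06 m³/s × 3.156e+07 s/yr = 2.544e+08 m³/yr.
Hydraulic residence time τ = V/Q = 3.95e+09/2.544e+08 = 15.53 yr.

15.5 yr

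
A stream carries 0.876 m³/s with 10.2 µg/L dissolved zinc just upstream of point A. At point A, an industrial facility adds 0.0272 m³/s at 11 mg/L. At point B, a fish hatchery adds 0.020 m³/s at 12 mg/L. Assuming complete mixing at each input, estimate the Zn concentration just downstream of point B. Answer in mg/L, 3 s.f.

10.2 µg/L = 0.0102 mg/L.
After input A: C = (0.876·0.0102 + 0.0272·11) / 0.9032 = 0.3412 mg/L.
After input B: C = (0.9032·0.3412 + 0.02·12) / 0.9232 = 0.5937 mg/L.

0.594 mg/L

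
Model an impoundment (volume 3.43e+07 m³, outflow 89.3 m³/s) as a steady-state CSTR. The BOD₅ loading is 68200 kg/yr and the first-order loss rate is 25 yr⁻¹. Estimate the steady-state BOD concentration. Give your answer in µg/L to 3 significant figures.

18.6 µg/L

Outflow Q = 89.3 m³/s × 3.156e+07 s/yr = 2.818e+09 m³/yr.
Steady-state CSTR mass balance: W = Q·C + k·V·C, so C = W/(Q + kV).
Q + kV = 2.818e+09 + 25·3.43e+07 = 3.676e+09 m³/yr.
C = 68200/3.676e+09 = 1.855e-05 kg/m³ = 0.01855 mg/L = 18.55 µg/L.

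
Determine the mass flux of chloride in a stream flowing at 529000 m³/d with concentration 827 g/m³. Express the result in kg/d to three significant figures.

437000 kg/d

529000 m³/d = 6.123 m³/s.
Mass flux = Q·C = 6.123 m³/s × 827 g/m³ = 5063 g/s.
= 5063 g/s × 86.4 = 4.375e+05 kg/d.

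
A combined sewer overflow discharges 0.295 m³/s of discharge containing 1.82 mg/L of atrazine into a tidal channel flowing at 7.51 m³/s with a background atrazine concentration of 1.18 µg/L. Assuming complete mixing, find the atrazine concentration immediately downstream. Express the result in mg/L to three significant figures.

0.0699 mg/L

1.18 µg/L = 0.00118 mg/L.
Conservation of mass across the mixing zone: C = (0.295·1.82 + 7.51·0.00118) / (0.295 + 7.51) = 0.5458/7.805 = 0.06992 mg/L.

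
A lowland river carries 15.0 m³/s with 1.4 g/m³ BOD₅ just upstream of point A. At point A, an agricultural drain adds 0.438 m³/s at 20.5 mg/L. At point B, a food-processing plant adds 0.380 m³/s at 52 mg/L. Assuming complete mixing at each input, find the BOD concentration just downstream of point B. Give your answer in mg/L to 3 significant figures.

3.14 mg/L

After input A: C = (15·1.4 + 0.438·20.5) / 15.44 = 1.942 mg/L.
After input B: C = (15.44·1.942 + 0.38·52) / 15.82 = 3.144 mg/L.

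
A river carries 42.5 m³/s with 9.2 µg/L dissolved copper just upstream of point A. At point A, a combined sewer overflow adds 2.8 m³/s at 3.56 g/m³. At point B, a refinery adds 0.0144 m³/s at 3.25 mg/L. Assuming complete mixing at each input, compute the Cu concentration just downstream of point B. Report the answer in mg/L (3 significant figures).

0.230 mg/L

9.2 µg/L = 0.0092 mg/L.
After input A: C = (42.5·0.0092 + 2.8·3.56) / 45.3 = 0.2287 mg/L.
After input B: C = (45.3·0.2287 + 0.0144·3.25) / 45.31 = 0.2296 mg/L.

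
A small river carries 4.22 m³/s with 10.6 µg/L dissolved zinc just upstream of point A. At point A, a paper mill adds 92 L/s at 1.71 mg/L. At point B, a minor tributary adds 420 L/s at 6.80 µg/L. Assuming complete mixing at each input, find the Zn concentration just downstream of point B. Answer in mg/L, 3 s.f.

10.6 µg/L = 0.0106 mg/L.
92 L/s = 0.092 m³/s.
After input A: C = (4.22·0.0106 + 0.092·1.71) / 4.312 = 0.04686 mg/L.
420 L/s = 0.42 m³/s.
6.80 µg/L = 0.0068 mg/L.
After input B: C = (4.312·0.04686 + 0.42·0.0068) / 4.732 = 0.0433 mg/L.

0.0433 mg/L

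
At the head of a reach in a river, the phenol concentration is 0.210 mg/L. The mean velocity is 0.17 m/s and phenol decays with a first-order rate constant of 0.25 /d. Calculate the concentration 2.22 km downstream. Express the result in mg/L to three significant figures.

0.202 mg/L

Travel time t = 2.22 km / 0.17 m/s = 2220/0.17 = 1.306e+04 s = 0.1511 d.
First-order decay: C = 0.210·exp(−0.25·0.1511) = 0.210·0.9629 = 0.2022 mg/L.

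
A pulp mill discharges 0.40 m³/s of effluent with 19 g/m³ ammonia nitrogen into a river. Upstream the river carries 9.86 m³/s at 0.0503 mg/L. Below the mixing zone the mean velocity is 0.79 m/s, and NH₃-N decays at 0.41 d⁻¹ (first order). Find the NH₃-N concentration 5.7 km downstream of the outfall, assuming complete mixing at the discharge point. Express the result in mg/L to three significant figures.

0.763 mg/L

After complete mixing, C₀ = (0.4·19 + 9.86·0.0503) / 10.26 = 0.7891 mg/L.
Travel time t = 5700 m / 0.79 m/s = 7215 s = 0.08351 d.
C = 0.7891·exp(−0.41·0.08351) = 0.7891·0.9663 = 0.7625 mg/L.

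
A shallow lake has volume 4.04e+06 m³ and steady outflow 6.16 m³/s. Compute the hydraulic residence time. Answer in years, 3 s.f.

0.0208 yr

Q = 6.16 m³/s × 3.156e+07 s/yr = 1.944e+08 m³/yr.
Hydraulic residence time τ = V/Q = 4.04e+06/1.944e+08 = 0.02078 yr.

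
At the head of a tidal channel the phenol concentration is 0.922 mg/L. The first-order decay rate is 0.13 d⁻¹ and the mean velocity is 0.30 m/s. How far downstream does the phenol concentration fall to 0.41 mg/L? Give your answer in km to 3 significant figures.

From C = C₀·e^(−kt), t = ln(C₀/C)/k = ln(0.922/0.41)/0.13 = 0.8104/0.13 = 6.234 d.
Distance = v·t = 0.30 m/s × 5.386e+05 s = 1.616e+05 m = 161.6 km.

162 km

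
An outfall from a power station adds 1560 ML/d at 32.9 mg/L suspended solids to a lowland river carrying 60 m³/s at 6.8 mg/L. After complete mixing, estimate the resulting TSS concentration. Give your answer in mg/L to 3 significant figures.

12.8 mg/L

1560 ML/d = 18.06 m³/s.
Flow-weighted mixing gives C = (18.06·32.9 + 60·6.8) / (18.06 + 60) = 1002/78.06 = 12.84 mg/L.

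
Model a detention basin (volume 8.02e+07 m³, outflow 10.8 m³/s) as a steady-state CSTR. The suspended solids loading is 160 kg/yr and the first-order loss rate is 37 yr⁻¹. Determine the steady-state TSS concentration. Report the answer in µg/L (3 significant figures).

0.0484 µg/L

Outflow Q = 10.8 m³/s × 3.156e+07 s/yr = 3.408e+08 m³/yr.
Steady-state CSTR mass balance: W = Q·C + k·V·C, so C = W/(Q + kV).
Q + kV = 3.408e+08 + 37·8.02e+07 = 3.308e+09 m³/yr.
C = 160/3.308e+09 = 4.836e-08 kg/m³ = 4.836e-05 mg/L = 0.04836 µg/L.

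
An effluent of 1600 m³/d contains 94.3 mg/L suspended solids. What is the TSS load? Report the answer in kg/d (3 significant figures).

1600 m³/d = 0.01852 m³/s.
Mass flux = Q·C = 0.01852 m³/s × 94.3 g/m³ = 1.746 g/s.
= 1.746 g/s × 86.4 = 150.9 kg/d.

151 kg/d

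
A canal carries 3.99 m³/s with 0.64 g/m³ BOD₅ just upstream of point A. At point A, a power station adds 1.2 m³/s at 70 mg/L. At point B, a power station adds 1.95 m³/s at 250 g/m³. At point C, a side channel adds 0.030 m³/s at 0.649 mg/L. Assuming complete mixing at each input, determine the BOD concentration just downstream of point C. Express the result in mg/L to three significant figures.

After input A: C = (3.99·0.64 + 1.2·70) / 5.19 = 16.68 mg/L.
After input B: C = (5.19·16.68 + 1.95·250) / 7.14 = 80.4 mg/L.
After input C: C = (7.14·80.4 + 0.03·0.649) / 7.17 = 80.07 mg/L.

80.1 mg/L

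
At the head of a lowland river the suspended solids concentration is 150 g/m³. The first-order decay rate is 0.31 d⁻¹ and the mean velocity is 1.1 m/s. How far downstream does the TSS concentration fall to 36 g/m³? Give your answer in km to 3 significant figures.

438 km

From C = C₀·e^(−kt), t = ln(C₀/C)/k = ln(150/36)/0.31 = 1.427/0.31 = 4.604 d.
Distance = v·t = 1.1 m/s × 3.978e+05 s = 4.375e+05 m = 437.5 km.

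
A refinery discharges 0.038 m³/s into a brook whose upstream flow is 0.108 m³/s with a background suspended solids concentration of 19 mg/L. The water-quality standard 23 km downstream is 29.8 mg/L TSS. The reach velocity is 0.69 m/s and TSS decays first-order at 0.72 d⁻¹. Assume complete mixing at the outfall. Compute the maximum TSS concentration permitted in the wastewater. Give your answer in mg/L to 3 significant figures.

Travel time to the compliance point: t = 2.3e+04/0.69 = 3.333e+04 s = 0.3858 d; decay factor exp(−0.72·0.3858) = 0.7575.
So the concentration just after mixing may be at most 29.8/0.7575 = 39.34 mg/L.
Mass balance: 39.34·0.146 = 0.038·Cₑ + 0.108·19.
Cₑ = (5.744 − 2.052) / 0.038 = 97.16 mg/L.

97.2 mg/L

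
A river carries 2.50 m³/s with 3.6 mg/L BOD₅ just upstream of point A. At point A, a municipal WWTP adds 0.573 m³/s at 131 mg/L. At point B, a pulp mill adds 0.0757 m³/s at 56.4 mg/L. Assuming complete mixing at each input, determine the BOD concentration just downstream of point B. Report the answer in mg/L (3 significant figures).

28.1 mg/L

After input A: C = (2.5·3.6 + 0.573·131) / 3.073 = 27.36 mg/L.
After input B: C = (3.073·27.36 + 0.0757·56.4) / 3.149 = 28.05 mg/L.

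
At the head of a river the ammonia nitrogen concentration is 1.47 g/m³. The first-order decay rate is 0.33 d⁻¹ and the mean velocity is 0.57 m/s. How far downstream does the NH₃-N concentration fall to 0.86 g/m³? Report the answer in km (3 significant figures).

80.0 km

From C = C₀·e^(−kt), t = ln(C₀/C)/k = ln(1.47/0.86)/0.33 = 0.5361/0.33 = 1.625 d.
Distance = v·t = 0.57 m/s × 1.404e+05 s = 8e+04 m = 80 km.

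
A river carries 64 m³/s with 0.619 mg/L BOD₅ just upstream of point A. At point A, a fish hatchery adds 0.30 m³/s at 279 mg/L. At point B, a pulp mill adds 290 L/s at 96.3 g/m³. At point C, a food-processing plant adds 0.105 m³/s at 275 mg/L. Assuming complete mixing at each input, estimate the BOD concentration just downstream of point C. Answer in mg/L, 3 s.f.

2.78 mg/L

After input A: C = (64·0.619 + 0.3·279) / 64.3 = 1.918 mg/L.
290 L/s = 0.29 m³/s.
After input B: C = (64.3·1.918 + 0.29·96.3) / 64.59 = 2.342 mg/L.
After input C: C = (64.59·2.342 + 0.105·275) / 64.7 = 2.784 mg/L.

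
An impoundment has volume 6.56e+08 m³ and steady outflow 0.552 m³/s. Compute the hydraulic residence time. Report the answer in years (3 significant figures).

Q = 0.552 m³/s × 3.156e+07 s/yr = 1.742e+07 m³/yr.
Hydraulic residence time τ = V/Q = 6.56e+08/1.742e+07 = 37.66 yr.

37.7 yr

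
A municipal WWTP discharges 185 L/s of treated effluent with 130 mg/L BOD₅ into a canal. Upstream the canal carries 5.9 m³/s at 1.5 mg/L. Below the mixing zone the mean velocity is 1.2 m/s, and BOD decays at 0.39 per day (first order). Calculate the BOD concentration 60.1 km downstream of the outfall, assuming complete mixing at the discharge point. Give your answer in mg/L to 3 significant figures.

185 L/s = 0.185 m³/s.
After complete mixing, C₀ = (0.185·130 + 5.9·1.5) / 6.085 = 5.407 mg/L.
Travel time t = 6.01e+04 m / 1.2 m/s = 5.008e+04 s = 0.5797 d.
C = 5.407·exp(−0.39·0.5797) = 5.407·0.7977 = 4.313 mg/L.

4.31 mg/L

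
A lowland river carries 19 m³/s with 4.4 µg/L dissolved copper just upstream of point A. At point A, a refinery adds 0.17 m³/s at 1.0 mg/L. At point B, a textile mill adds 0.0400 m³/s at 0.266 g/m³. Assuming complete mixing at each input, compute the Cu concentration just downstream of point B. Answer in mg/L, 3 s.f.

4.4 µg/L = 0.0044 mg/L.
After input A: C = (19·0.0044 + 0.17·1) / 19.17 = 0.01323 mg/L.
After input B: C = (19.17·0.01323 + 0.04·0.266) / 19.21 = 0.01376 mg/L.

0.0138 mg/L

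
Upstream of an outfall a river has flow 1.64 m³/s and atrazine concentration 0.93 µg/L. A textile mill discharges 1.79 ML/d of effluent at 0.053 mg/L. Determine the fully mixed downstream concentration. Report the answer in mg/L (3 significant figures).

0.00158 mg/L

1.79 ML/d = 0.02072 m³/s.
0.93 µg/L = 0.00093 mg/L.
By mass balance at complete mixing, C = (0.02072·0.053 + 1.64·0.00093) / (0.02072 + 1.64) = 0.002623/1.661 = 0.00158 mg/L.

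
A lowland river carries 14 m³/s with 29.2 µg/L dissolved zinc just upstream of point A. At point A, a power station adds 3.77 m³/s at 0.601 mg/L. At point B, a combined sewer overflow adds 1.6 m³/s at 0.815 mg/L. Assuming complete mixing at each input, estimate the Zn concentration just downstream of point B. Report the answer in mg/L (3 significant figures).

0.205 mg/L

29.2 µg/L = 0.0292 mg/L.
After input A: C = (14·0.0292 + 3.77·0.601) / 17.77 = 0.1505 mg/L.
After input B: C = (17.77·0.1505 + 1.6·0.815) / 19.37 = 0.2054 mg/L.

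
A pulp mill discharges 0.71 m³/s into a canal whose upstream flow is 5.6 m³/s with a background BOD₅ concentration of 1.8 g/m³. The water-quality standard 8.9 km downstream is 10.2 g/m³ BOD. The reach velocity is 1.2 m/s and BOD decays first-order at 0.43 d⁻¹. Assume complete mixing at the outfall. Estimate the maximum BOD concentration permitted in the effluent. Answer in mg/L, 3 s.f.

Travel time to the compliance point: t = 8900/1.2 = 7417 s = 0.08584 d; decay factor exp(−0.43·0.08584) = 0.9638.
So the concentration just after mixing may be at most 10.2/0.9638 = 10.58 mg/L.
Mass balance: 10.58·6.31 = 0.71·Cₑ + 5.6·1.8.
Cₑ = (66.78 − 10.08) / 0.71 = 79.86 mg/L.

79.9 mg/L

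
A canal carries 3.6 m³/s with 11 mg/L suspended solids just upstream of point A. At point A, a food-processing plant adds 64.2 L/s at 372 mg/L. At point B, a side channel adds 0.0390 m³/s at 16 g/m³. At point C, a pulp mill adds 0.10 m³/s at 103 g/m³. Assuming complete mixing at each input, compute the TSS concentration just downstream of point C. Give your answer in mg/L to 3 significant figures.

19.6 mg/L

64.2 L/s = 0.0642 m³/s.
After input A: C = (3.6·11 + 0.0642·372) / 3.664 = 17.33 mg/L.
After input B: C = (3.664·17.33 + 0.039·16) / 3.703 = 17.31 mg/L.
After input C: C = (3.703·17.31 + 0.1·103) / 3.803 = 19.56 mg/L.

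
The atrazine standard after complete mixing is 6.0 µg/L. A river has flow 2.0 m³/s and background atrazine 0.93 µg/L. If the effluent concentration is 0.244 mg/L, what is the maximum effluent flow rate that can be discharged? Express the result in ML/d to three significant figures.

0.93 µg/L = 0.00093 mg/L.
6.0 µg/L = 0.006 mg/L.
Mass balance at complete mixing: C_std·(Q_w + Q_r) = Q_w·C_e + Q_r·C_b.
Rearranging, Q_w = Q_r·(C_std − C_b)/(C_e − C_std) = 2.0·(0.006 − 0.00093) / (0.244 − 0.006) = 0.04261 m³/s.
= 3.681 ML/d.

3.68 ML/d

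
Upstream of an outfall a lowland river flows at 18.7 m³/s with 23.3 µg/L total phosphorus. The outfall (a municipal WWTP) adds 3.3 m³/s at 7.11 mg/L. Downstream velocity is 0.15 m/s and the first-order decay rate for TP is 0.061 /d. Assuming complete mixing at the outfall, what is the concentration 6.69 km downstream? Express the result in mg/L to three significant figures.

23.3 µg/L = 0.0233 mg/L.
After complete mixing, C₀ = (3.3·7.11 + 18.7·0.0233) / 22 = 1.086 mg/L.
Travel time t = 6690 m / 0.15 m/s = 4.46e+04 s = 0.5162 d.
C = 1.086·exp(−0.061·0.5162) = 1.086·0.969 = 1.053 mg/L.

1.05 mg/L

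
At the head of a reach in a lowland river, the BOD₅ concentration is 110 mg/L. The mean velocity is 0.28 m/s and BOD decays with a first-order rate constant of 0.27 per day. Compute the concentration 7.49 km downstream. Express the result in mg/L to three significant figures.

Travel time t = 7.49 km / 0.28 m/s = 7490/0.28 = 2.675e+04 s = 0.3096 d.
First-order decay: C = 110·exp(−0.27·0.3096) = 110·0.9198 = 101.2 mg/L.

101 mg/L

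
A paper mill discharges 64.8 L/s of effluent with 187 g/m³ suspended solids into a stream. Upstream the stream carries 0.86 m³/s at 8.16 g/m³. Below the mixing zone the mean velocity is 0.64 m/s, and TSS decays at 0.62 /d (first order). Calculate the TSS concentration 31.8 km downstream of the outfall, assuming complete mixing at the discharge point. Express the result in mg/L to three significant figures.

14.5 mg/L

64.8 L/s = 0.0648 m³/s.
After complete mixing, C₀ = (0.0648·187 + 0.86·8.16) / 0.9248 = 20.69 mg/L.
Travel time t = 3.18e+04 m / 0.64 m/s = 4.969e+04 s = 0.5751 d.
C = 20.69·exp(−0.62·0.5751) = 20.69·0.7001 = 14.49 mg/L.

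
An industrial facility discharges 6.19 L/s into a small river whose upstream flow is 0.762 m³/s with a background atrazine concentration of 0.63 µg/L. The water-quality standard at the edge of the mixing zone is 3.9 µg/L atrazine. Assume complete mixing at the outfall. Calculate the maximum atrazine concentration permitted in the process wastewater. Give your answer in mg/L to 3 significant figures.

0.406 mg/L

6.19 L/s = 0.00619 m³/s.
0.63 µg/L = 0.00063 mg/L.
3.9 µg/L = 0.0039 mg/L.
Mass balance: 0.0039·0.7682 = 0.00619·Cₑ + 0.762·0.00063.
Cₑ = (0.002996 − 0.0004801) / 0.00619 = 0.4064 mg/L.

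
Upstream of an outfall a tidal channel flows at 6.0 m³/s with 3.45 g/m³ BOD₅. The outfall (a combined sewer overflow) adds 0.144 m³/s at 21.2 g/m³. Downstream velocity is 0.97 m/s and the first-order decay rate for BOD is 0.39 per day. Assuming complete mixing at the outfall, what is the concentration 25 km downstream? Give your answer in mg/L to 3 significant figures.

3.44 mg/L

After complete mixing, C₀ = (0.144·21.2 + 6·3.45) / 6.144 = 3.866 mg/L.
Travel time t = 2.5e+04 m / 0.97 m/s = 2.577e+04 s = 0.2983 d.
C = 3.866·exp(−0.39·0.2983) = 3.866·0.8902 = 3.441 mg/L.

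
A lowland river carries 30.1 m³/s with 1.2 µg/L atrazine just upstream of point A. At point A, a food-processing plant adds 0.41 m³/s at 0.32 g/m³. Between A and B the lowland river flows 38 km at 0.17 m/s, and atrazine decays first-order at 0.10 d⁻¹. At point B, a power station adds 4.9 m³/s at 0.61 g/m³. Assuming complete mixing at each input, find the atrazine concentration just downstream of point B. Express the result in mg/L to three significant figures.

1.2 µg/L = 0.0012 mg/L.
After input A: C = (30.1·0.0012 + 0.41·0.32) / 30.51 = 0.005484 mg/L.
Over the 38 km reach to input B (t = 2.235e+05 s = 2.587 d), decay gives C = 0.005484·exp(−0.10·2.587) = 0.004234 mg/L.
After input B: C = (30.51·0.004234 + 4.9·0.61) / 35.41 = 0.08806 mg/L.

0.0881 mg/L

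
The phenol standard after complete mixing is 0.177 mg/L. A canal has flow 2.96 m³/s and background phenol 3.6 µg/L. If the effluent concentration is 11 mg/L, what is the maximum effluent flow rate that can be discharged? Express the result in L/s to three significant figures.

47.4 L/s

3.6 µg/L = 0.0036 mg/L.
Mass balance at complete mixing: C_std·(Q_w + Q_r) = Q_w·C_e + Q_r·C_b.
Rearranging, Q_w = Q_r·(C_std − C_b)/(C_e − C_std) = 2.96·(0.177 − 0.0036) / (11 − 0.177) = 0.04742 m³/s.
= 47.42 L/s.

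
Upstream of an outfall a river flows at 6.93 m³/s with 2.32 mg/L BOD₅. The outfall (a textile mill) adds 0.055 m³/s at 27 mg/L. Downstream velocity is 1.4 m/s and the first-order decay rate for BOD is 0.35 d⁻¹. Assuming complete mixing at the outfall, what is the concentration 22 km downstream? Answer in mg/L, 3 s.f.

2.36 mg/L

After complete mixing, C₀ = (0.055·27 + 6.93·2.32) / 6.985 = 2.514 mg/L.
Travel time t = 2.2e+04 m / 1.4 m/s = 1.571e+04 s = 0.1819 d.
C = 2.514·exp(−0.35·0.1819) = 2.514·0.9383 = 2.359 mg/L.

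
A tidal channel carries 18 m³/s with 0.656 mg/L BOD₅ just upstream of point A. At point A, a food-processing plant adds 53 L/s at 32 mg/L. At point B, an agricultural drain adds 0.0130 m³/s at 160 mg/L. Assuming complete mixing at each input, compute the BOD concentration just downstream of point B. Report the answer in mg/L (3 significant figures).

0.863 mg/L

53 L/s = 0.053 m³/s.
After input A: C = (18·0.656 + 0.053·32) / 18.05 = 0.748 mg/L.
After input B: C = (18.05·0.748 + 0.013·160) / 18.07 = 0.8626 mg/L.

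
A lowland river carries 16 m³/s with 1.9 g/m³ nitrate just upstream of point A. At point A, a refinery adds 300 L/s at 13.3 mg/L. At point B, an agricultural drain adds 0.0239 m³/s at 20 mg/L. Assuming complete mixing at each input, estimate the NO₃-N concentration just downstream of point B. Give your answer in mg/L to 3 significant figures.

2.14 mg/L

300 L/s = 0.3 m³/s.
After input A: C = (16·1.9 + 0.3·13.3) / 16.3 = 2.11 mg/L.
After input B: C = (16.3·2.11 + 0.0239·20) / 16.32 = 2.136 mg/L.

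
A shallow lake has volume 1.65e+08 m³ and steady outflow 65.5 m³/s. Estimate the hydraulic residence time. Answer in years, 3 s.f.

Q = 65.5 m³/s × 3.156e+07 s/yr = 2.067e+09 m³/yr.
Hydraulic residence time τ = V/Q = 1.65e+08/2.067e+09 = 0.07982 yr.

0.0798 yr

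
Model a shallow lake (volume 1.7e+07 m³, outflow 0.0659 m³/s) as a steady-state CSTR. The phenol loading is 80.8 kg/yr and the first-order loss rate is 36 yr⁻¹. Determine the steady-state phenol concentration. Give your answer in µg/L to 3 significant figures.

Outflow Q = 0.0659 m³/s × 3.156e+07 s/yr = 2.08e+06 m³/yr.
Steady-state CSTR mass balance: W = Q·C + k·V·C, so C = W/(Q + kV).
Q + kV = 2.08e+06 + 36·1.7e+07 = 6.141e+08 m³/yr.
C = 80.8/6.141e+08 = 1.316e-07 kg/m³ = 0.0001316 mg/L = 0.1316 µg/L.

0.132 µg/L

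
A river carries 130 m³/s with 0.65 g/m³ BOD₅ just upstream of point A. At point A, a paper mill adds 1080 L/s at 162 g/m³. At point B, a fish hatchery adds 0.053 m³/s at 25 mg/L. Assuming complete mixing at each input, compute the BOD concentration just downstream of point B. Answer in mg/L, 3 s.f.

1.99 mg/L

1080 L/s = 1.08 m³/s.
After input A: C = (130·0.65 + 1.08·162) / 131.1 = 1.979 mg/L.
After input B: C = (131.1·1.979 + 0.053·25) / 131.1 = 1.989 mg/L.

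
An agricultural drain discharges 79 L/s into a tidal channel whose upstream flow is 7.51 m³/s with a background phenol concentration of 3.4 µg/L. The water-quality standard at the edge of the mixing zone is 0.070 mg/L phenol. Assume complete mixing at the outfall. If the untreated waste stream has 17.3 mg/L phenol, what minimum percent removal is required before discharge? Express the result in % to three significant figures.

79 L/s = 0.079 m³/s.
3.4 µg/L = 0.0034 mg/L.
Mass balance: 0.07·7.589 = 0.079·Cₑ + 7.51·0.0034.
Cₑ = (0.5312 − 0.02553) / 0.079 = 6.401 mg/L.
Required removal = 1 − 6.401/17.3 = 63 %.

63.0 %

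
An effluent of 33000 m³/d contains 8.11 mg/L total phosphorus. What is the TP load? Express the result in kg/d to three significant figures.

268 kg/d

33000 m³/d = 0.3819 m³/s.
Mass flux = Q·C = 0.3819 m³/s × 8.11 g/m³ = 3.098 g/s.
= 3.098 g/s × 86.4 = 267.6 kg/d.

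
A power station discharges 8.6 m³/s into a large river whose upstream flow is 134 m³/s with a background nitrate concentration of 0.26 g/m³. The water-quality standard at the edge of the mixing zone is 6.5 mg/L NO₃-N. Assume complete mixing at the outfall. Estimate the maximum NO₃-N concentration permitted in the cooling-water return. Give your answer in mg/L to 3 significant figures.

Mass balance: 6.5·142.6 = 8.6·Cₑ + 134·0.26.
Cₑ = (926.9 − 34.84) / 8.6 = 103.7 mg/L.

104 mg/L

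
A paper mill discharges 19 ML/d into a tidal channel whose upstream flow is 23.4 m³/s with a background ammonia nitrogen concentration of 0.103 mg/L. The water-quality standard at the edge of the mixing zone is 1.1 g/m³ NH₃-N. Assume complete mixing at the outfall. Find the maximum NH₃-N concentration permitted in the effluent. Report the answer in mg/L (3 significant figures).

19 ML/d = 0.2199 m³/s.
Mass balance: 1.1·23.62 = 0.2199·Cₑ + 23.4·0.103.
Cₑ = (25.98 − 2.41) / 0.2199 = 107.2 mg/L.

107 mg/L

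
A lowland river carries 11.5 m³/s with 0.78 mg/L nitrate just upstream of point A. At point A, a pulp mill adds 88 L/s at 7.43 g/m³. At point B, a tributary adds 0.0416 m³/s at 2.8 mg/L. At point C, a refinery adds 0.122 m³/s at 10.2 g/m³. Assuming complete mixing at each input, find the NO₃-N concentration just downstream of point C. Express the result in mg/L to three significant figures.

0.935 mg/L

88 L/s = 0.088 m³/s.
After input A: C = (11.5·0.78 + 0.088·7.43) / 11.59 = 0.8305 mg/L.
After input B: C = (11.59·0.8305 + 0.0416·2.8) / 11.63 = 0.8375 mg/L.
After input C: C = (11.63·0.8375 + 0.122·10.2) / 11.75 = 0.9347 mg/L.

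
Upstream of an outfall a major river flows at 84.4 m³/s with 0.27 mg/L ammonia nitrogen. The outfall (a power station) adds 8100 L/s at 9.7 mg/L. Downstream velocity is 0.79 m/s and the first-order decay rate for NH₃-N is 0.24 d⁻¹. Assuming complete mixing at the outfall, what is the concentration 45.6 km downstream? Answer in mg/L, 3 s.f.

8100 L/s = 8.1 m³/s.
After complete mixing, C₀ = (8.1·9.7 + 84.4·0.27) / 92.5 = 1.096 mg/L.
Travel time t = 4.56e+04 m / 0.79 m/s = 5.772e+04 s = 0.6681 d.
C = 1.096·exp(−0.24·0.6681) = 1.096·0.8519 = 0.9334 mg/L.

0.933 mg/L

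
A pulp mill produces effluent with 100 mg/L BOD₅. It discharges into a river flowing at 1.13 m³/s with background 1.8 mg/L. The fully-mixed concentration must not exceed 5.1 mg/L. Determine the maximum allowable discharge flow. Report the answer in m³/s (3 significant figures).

0.0393 m³/s

Mass balance at complete mixing: C_std·(Q_w + Q_r) = Q_w·C_e + Q_r·C_b.
Rearranging, Q_w = Q_r·(C_std − C_b)/(C_e − C_std) = 1.13·(5.1 − 1.8) / (100 − 5.1) = 0.03929 m³/s.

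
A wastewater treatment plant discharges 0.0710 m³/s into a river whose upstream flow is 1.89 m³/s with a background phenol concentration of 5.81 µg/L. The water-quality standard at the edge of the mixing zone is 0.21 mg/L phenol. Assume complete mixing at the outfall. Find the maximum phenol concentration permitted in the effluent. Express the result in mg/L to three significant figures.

5.81 µg/L = 0.00581 mg/L.
Mass balance: 0.21·1.961 = 0.071·Cₑ + 1.89·0.00581.
Cₑ = (0.4118 − 0.01098) / 0.071 = 5.645 mg/L.

5.65 mg/L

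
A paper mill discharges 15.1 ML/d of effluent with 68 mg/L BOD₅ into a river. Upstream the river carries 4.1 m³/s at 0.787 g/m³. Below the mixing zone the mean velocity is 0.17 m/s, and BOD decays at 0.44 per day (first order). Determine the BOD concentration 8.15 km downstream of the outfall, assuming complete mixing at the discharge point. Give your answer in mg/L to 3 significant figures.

2.77 mg/L

15.1 ML/d = 0.1748 m³/s.
After complete mixing, C₀ = (0.1748·68 + 4.1·0.787) / 4.275 = 3.535 mg/L.
Travel time t = 8150 m / 0.17 m/s = 4.794e+04 s = 0.5549 d.
C = 3.535·exp(−0.44·0.5549) = 3.535·0.7834 = 2.769 mg/L.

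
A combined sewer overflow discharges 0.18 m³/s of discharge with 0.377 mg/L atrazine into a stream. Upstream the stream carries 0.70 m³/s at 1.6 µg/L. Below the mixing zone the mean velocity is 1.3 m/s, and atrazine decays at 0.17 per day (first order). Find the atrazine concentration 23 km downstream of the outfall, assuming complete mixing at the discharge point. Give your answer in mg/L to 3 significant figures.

0.0757 mg/L

1.6 µg/L = 0.0016 mg/L.
After complete mixing, C₀ = (0.18·0.377 + 0.7·0.0016) / 0.88 = 0.07839 mg/L.
Travel time t = 2.3e+04 m / 1.3 m/s = 1.769e+04 s = 0.2048 d.
C = 0.07839·exp(−0.17·0.2048) = 0.07839·0.9658 = 0.0757 mg/L.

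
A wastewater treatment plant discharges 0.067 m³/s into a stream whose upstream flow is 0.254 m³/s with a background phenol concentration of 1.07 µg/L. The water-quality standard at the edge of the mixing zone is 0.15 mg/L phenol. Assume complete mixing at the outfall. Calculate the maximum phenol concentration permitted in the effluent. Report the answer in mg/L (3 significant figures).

1.07 µg/L = 0.00107 mg/L.
Mass balance: 0.15·0.321 = 0.067·Cₑ + 0.254·0.00107.
Cₑ = (0.04815 − 0.0002718) / 0.067 = 0.7146 mg/L.

0.715 mg/L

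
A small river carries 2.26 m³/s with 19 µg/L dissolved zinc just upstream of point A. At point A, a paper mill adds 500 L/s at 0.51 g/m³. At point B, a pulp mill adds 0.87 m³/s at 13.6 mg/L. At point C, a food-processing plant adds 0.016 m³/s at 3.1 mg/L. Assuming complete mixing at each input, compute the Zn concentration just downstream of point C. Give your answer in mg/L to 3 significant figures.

3.34 mg/L

19 µg/L = 0.019 mg/L.
500 L/s = 0.5 m³/s.
After input A: C = (2.26·0.019 + 0.5·0.51) / 2.76 = 0.1079 mg/L.
After input B: C = (2.76·0.1079 + 0.87·13.6) / 3.63 = 3.342 mg/L.
After input C: C = (3.63·3.342 + 0.016·3.1) / 3.646 = 3.341 mg/L.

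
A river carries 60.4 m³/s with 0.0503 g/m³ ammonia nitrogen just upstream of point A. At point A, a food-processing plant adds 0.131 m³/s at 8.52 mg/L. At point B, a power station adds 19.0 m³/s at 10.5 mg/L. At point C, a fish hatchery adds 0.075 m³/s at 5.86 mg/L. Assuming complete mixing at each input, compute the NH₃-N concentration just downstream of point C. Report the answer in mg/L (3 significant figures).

2.56 mg/L

After input A: C = (60.4·0.0503 + 0.131·8.52) / 60.53 = 0.06863 mg/L.
After input B: C = (60.53·0.06863 + 19·10.5) / 79.53 = 2.561 mg/L.
After input C: C = (79.53·2.561 + 0.075·5.86) / 79.61 = 2.564 mg/L.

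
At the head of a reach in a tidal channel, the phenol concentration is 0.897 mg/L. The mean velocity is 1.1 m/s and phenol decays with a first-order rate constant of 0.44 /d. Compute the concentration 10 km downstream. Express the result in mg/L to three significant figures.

Travel time t = 10 km / 1.1 m/s = 1e+04/1.1 = 9091 s = 0.1052 d.
First-order decay: C = 0.897·exp(−0.44·0.1052) = 0.897·0.9548 = 0.8564 mg/L.

0.856 mg/L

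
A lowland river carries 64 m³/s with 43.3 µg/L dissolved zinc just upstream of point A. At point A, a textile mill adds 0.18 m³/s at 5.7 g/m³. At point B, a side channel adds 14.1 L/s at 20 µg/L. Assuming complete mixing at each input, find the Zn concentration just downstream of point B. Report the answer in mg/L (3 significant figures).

43.3 µg/L = 0.0433 mg/L.
After input A: C = (64·0.0433 + 0.18·5.7) / 64.18 = 0.05916 mg/L.
14.1 L/s = 0.0141 m³/s.
20 µg/L = 0.02 mg/L.
After input B: C = (64.18·0.05916 + 0.0141·0.02) / 64.19 = 0.05916 mg/L.

0.0592 mg/L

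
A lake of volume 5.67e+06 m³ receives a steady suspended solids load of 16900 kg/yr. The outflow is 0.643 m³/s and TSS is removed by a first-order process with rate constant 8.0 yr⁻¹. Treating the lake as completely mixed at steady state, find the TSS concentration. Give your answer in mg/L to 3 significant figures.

Outflow Q = 0.643 m³/s × 3.156e+07 s/yr = 2.029e+07 m³/yr.
Steady-state CSTR mass balance: W = Q·C + k·V·C, so C = W/(Q + kV).
Q + kV = 2.029e+07 + 8.0·5.67e+06 = 6.565e+07 m³/yr.
C = 16900/6.565e+07 = 0.0002574 kg/m³ = 0.2574 mg/L.

0.257 mg/L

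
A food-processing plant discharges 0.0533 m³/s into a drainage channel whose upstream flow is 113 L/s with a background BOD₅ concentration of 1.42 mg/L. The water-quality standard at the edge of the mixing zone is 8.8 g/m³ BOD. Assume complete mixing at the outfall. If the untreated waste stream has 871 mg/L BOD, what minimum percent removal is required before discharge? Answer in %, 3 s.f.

97.2 %

113 L/s = 0.113 m³/s.
Mass balance: 8.8·0.1663 = 0.0533·Cₑ + 0.113·1.42.
Cₑ = (1.463 − 0.1605) / 0.0533 = 24.45 mg/L.
Required removal = 1 − 24.45/871 = 97.19 %.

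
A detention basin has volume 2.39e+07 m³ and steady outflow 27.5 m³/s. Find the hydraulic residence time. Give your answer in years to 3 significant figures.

0.0275 yr

Q = 27.5 m³/s × 3.156e+07 s/yr = 8.678e+08 m³/yr.
Hydraulic residence time τ = V/Q = 2.39e+07/8.678e+08 = 0.02754 yr.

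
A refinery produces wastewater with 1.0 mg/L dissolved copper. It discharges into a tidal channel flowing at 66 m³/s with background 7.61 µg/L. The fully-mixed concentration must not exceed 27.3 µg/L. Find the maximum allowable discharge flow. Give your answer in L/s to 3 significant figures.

7.61 µg/L = 0.00761 mg/L.
27.3 µg/L = 0.0273 mg/L.
Mass balance at complete mixing: C_std·(Q_w + Q_r) = Q_w·C_e + Q_r·C_b.
Rearranging, Q_w = Q_r·(C_std − C_b)/(C_e − C_std) = 66·(0.0273 − 0.00761) / (1 − 0.0273) = 1.336 m³/s.
= 1336 L/s.

1340 L/s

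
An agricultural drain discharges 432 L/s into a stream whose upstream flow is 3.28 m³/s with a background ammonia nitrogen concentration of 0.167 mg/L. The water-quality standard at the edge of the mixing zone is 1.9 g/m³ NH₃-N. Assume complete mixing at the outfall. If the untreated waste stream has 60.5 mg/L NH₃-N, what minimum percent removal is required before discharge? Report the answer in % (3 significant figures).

432 L/s = 0.432 m³/s.
Mass balance: 1.9·3.712 = 0.432·Cₑ + 3.28·0.167.
Cₑ = (7.053 − 0.5478) / 0.432 = 15.06 mg/L.
Required removal = 1 − 15.06/60.5 = 75.11 %.

75.1 %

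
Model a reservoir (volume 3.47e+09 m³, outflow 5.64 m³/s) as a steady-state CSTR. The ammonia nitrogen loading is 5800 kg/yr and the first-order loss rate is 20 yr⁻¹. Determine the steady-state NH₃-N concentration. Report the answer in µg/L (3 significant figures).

Outflow Q = 5.64 m³/s × 3.156e+07 s/yr = 1.78e+08 m³/yr.
Steady-state CSTR mass balance: W = Q·C + k·V·C, so C = W/(Q + kV).
Q + kV = 1.78e+08 + 20·3.47e+09 = 6.958e+10 m³/yr.
C = 5800/6.958e+10 = 8.336e-08 kg/m³ = 8.336e-05 mg/L = 0.08336 µg/L.

0.0834 µg/L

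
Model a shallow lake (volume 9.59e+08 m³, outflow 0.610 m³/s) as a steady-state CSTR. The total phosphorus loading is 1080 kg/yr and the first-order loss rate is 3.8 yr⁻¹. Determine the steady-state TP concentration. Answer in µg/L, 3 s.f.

Outflow Q = 0.610 m³/s × 3.156e+07 s/yr = 1.925e+07 m³/yr.
Steady-state CSTR mass balance: W = Q·C + k·V·C, so C = W/(Q + kV).
Q + kV = 1.925e+07 + 3.8·9.59e+08 = 3.663e+09 m³/yr.
C = 1080/3.663e+09 = 2.948e-07 kg/m³ = 0.0002948 mg/L = 0.2948 µg/L.

0.295 µg/L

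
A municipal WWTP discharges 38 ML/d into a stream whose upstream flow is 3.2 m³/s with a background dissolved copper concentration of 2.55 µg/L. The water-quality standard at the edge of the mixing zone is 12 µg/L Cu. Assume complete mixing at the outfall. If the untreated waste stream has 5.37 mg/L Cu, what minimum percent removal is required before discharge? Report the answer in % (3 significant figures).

98.5 %

38 ML/d = 0.4398 m³/s.
2.55 µg/L = 0.00255 mg/L.
12 µg/L = 0.012 mg/L.
Mass balance: 0.012·3.64 = 0.4398·Cₑ + 3.2·0.00255.
Cₑ = (0.04368 − 0.00816) / 0.4398 = 0.08076 mg/L.
Required removal = 1 − 0.08076/5.37 = 98.5 %.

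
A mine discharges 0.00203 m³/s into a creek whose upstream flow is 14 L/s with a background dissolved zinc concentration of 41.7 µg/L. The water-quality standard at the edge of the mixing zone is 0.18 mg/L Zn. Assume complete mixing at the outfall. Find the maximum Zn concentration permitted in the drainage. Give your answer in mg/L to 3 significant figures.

14 L/s = 0.014 m³/s.
41.7 µg/L = 0.0417 mg/L.
Mass balance: 0.18·0.01603 = 0.00203·Cₑ + 0.014·0.0417.
Cₑ = (0.002885 − 0.0005838) / 0.00203 = 1.134 mg/L.

1.13 mg/L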